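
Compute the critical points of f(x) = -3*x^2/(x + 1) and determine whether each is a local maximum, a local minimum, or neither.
f'(x) = 3*x*(-x - 2)/(x + 1)^2

Solve f'(x) = 0:
  f'(x) = -3*x*(x + 2)/(x + 1)^2; the denominator is positive wherever f is defined, so f'(x) = 0 ⇔ -3*x^2 - 6*x = 0.
  Factor: -3*x^2 - 6*x = -3*x*(x + 2) = 0.
  ⇒ x = -2, 0

f''(x) = -6/(x^3 + 3*x^2 + 3*x + 1)
Second-derivative test at each critical point:
  f''(-2) = 6 > 0 → local minimum
  f''(0) = -6 < 0 → local maximum

Critical points: x = -2 (local minimum); x = 0 (local maximum)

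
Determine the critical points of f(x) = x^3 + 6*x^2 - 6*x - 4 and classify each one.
f'(x) = 3*x^2 + 12*x - 6

Solve f'(x) = 0:
  Factor: 3*x^2 + 12*x - 6 = 3*(x^2 + 4*x - 2); x^2 + 4*x - 2 = 0 has no rational roots; quadratic formula: x = (-4 ± √24)/2.
  ⇒ x = -sqrt(6) - 2 ≈ -4.4495, -2 + sqrt(6) ≈ 0.4495

f''(x) = 6*x + 12
Second-derivative test at each critical point:
  f''(-4.4495) = -14.6969 < 0 → local maximum
  f''(0.4495) = 14.6969 > 0 → local minimum

Critical points: x = -sqrt(6) - 2 ≈ -4.4495 (local maximum); x = -2 + sqrt(6) ≈ 0.4495 (local minimum)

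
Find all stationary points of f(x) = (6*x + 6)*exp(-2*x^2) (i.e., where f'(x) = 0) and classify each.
f'(x) = 6*(-4*x*(x + 1) + 1)*exp(-2*x^2)

Solve f'(x) = 0:
  f'(x) = (-24*x^2 - 24*x + 6)·exp(-2*x^2) and exp(-2*x^2) > 0 for every x, so f'(x) = 0 ⇔ -24*x^2 - 24*x + 6 = 0.
  Factor: -24*x^2 - 24*x + 6 = -6*(4*x^2 + 4*x - 1); 4*x^2 + 4*x - 1 = 0 has no rational roots; quadratic formula: x = (-4 ± √32)/8.
  ⇒ x = -sqrt(2)/2 - 1/2 ≈ -1.2071, -1/2 + sqrt(2)/2 ≈ 0.2071

f''(x) = 24*(4*x^2*(x + 1) - 3*x - 1)*exp(-2*x^2)
Second-derivative test at each critical point:
  f''(-1.2071) = 1.8412 > 0 → local minimum
  f''(0.2071) = -31.1508 < 0 → local maximum

Critical points: x = -sqrt(2)/2 - 1/2 ≈ -1.2071 (local minimum); x = -1/2 + sqrt(2)/2 ≈ 0.2071 (local maximum)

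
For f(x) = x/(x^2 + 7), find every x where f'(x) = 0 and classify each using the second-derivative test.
f'(x) = (7 - x^2)/(x^4 + 14*x^2 + 49)

Solve f'(x) = 0:
  f'(x) = -(x^2 - 7)/(x^2 + 7)^2; the denominator is positive wherever f is defined, so f'(x) = 0 ⇔ 7 - x^2 = 0.
  x^2 - 7 = 0 has no rational roots; quadratic formula: x = (0 ± √28)/2.
  ⇒ x = -sqrt(7) ≈ -2.6458, sqrt(7) ≈ 2.6458

f''(x) = 2*x*(x^2 - 21)/(x^2 + 7)^3
Second-derivative test at each critical point:
  f''(-2.6458) = 0.0270 > 0 → local minimum
  f''(2.6458) = -0.0270 < 0 → local maximum

Critical points: x = -sqrt(7) ≈ -2.6458 (local minimum); x = sqrt(7) ≈ 2.6458 (local maximum)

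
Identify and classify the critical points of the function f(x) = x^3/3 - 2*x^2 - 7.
f'(x) = x*(x - 4)

Solve f'(x) = 0:
  Factor: x^2 - 4*x = x*(x - 4) = 0.
  ⇒ x = 0, 4

f''(x) = 2*x - 4
Second-derivative test at each critical point:
  f''(0) = -4 < 0 → local maximum
  f''(4) = 4 > 0 → local minimum

Critical points: x = 0 (local maximum); x = 4 (local minimum)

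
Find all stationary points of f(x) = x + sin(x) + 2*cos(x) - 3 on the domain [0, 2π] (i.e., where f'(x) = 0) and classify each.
f'(x) = -2*sin(x) + cos(x) + 1

Solve f'(x) = 0 on [0, 2π]:
  f'(x) = 0 ⇔ -2*sin(x) + cos(x) = -1. Write the left side as R·cos(x + φ) with R = √(1² + 2²) = sqrt(5), cos φ = sqrt(5)/5, sin φ = 2*sqrt(5)/5; then cos(x + φ) = -sqrt(5)/5. Solve for x and keep the solutions lying in [0, 2π].
  ⇒ x = atan(4/3) ≈ 0.9273, pi ≈ 3.1416

f''(x) = -sin(x) - 2*cos(x)
Second-derivative test at each critical point:
  f''(0.9273) = -2 < 0 → local maximum
  f''(3.1416) = 2 > 0 → local minimum

Critical points: x = atan(4/3) ≈ 0.9273 (local maximum); x = pi ≈ 3.1416 (local minimum)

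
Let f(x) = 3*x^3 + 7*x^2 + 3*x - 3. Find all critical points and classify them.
f'(x) = 9*x^2 + 14*x + 3

Solve f'(x) = 0:
  9*x^2 + 14*x + 3 = 0 has no rational roots; quadratic formula: x = (-14 ± √88)/18.
  ⇒ x = -7/9 - sqrt(22)/9 ≈ -1.2989, -7/9 + sqrt(22)/9 ≈ -0.2566

f''(x) = 18*x + 14
Second-derivative test at each critical point:
  f''(-1.2989) = -9.3808 < 0 → local maximum
  f''(-0.2566) = 9.3808 > 0 → local minimum

Critical points: x = -7/9 - sqrt(22)/9 ≈ -1.2989 (local maximum); x = -7/9 + sqrt(22)/9 ≈ -0.2566 (local minimum)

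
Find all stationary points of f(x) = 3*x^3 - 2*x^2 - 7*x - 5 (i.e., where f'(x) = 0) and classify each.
f'(x) = 9*x^2 - 4*x - 7

Solve f'(x) = 0:
  9*x^2 - 4*x - 7 = 0 has no rational roots; quadratic formula: x = (4 ± √268)/18.
  ⇒ x = 2/9 - sqrt(67)/9 ≈ -0.6873, 2/9 + sqrt(67)/9 ≈ 1.1317

f''(x) = 18*x - 4
Second-derivative test at each critical point:
  f''(-0.6873) = -16.3707 < 0 → local maximum
  f''(1.1317) = 16.3707 > 0 → local minimum

Critical points: x = 2/9 - sqrt(67)/9 ≈ -0.6873 (local maximum); x = 2/9 + sqrt(67)/9 ≈ 1.1317 (local minimum)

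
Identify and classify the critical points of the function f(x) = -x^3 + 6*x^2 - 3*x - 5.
f'(x) = -3*x^2 + 12*x - 3

Solve f'(x) = 0:
  Factor: -3*x^2 + 12*x - 3 = -3*(x^2 - 4*x + 1); x^2 - 4*x + 1 = 0 has no rational roots; quadratic formula: x = (4 ± √12)/2.
  ⇒ x = 2 - sqrt(3) ≈ 0.2679, sqrt(3) + 2 ≈ 3.7321

f''(x) = 12 - 6*x
Second-derivative test at each critical point:
  f''(0.2679) = 10.3923 > 0 → local minimum
  f''(3.7321) = -10.3923 < 0 → local maximum

Critical points: x = 2 - sqrt(3) ≈ 0.2679 (local minimum); x = sqrt(3) + 2 ≈ 3.7321 (local maximum)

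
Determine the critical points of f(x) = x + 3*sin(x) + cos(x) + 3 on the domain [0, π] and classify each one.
f'(x) = -sin(x) + 3*cos(x) + 1

Solve f'(x) = 0 on [0, π]:
  f'(x) = 0 ⇔ -sin(x) + 3*cos(x) = -1. Write the left side as R·cos(x + φ) with R = √(3² + 1²) = sqrt(10), cos φ = 3*sqrt(10)/10, sin φ = sqrt(10)/10; then cos(x + φ) = -sqrt(10)/10. Solve for x and keep the solutions lying in [0, π].
  ⇒ x = pi/2 ≈ 1.5708

f''(x) = -3*sin(x) - cos(x)
Second-derivative test at each critical point:
  f''(1.5708) = -3 < 0 → local maximum

Critical points: x = pi/2 ≈ 1.5708 (local maximum)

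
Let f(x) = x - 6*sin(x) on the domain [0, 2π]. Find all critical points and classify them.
f'(x) = 1 - 6*cos(x)

Solve f'(x) = 0 on [0, 2π]:
  f'(x) = 0 ⇔ cos(x) = 1/6, i.e. x = ±arccos(1/6) + 2nπ; keep the solutions lying in [0, 2π].
  ⇒ x = acos(1/6) ≈ 1.4033, -acos(1/6) + 2*pi ≈ 4.8798

f''(x) = 6*sin(x)
Second-derivative test at each critical point:
  f''(1.4033) = 5.9161 > 0 → local minimum
  f''(4.8798) = -5.9161 < 0 → local maximum

Critical points: x = acos(1/6) ≈ 1.4033 (local minimum); x = -acos(1/6) + 2*pi ≈ 4.8798 (local maximum)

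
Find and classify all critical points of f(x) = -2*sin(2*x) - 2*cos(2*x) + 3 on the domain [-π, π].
f'(x) = -4*sqrt(2)*cos(2*x + pi/4)

Solve f'(x) = 0 on [-π, π]:
  f'(x) = 0 ⇔ -2*cos(2*x) = -2*sin(2*x) ⇔ tan(2*x) = 1, i.e. 2*x = arctan(1) + nπ; keep the solutions lying in [-π, π].
  ⇒ x = -7*pi/8 ≈ -2.7489, -3*pi/8 ≈ -1.1781, pi/8 ≈ 0.3927, 5*pi/8 ≈ 1.9635

f''(x) = 8*sqrt(2)*sin(2*x + pi/4)
Second-derivative test at each critical point:
  f''(-2.7489) = 11.3137 > 0 → local minimum
  f''(-1.1781) = -11.3137 < 0 → local maximum
  f''(0.3927) = 11.3137 > 0 → local minimum
  f''(1.9635) = -11.3137 < 0 → local maximum

Critical points: x = -7*pi/8 ≈ -2.7489 (local minimum); x = -3*pi/8 ≈ -1.1781 (local maximum); x = pi/8 ≈ 0.3927 (local minimum); x = 5*pi/8 ≈ 1.9635 (local maximum)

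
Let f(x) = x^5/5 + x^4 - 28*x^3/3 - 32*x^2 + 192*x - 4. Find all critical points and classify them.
f'(x) = x^4 + 4*x^3 - 28*x^2 - 64*x + 192

Solve f'(x) = 0:
  Factor: x^4 + 4*x^3 - 28*x^2 - 64*x + 192 = (x - 4)*(x - 2)*(x + 4)*(x + 6) = 0.
  ⇒ x = -6, -4, 2, 4

f''(x) = 4*x^3 + 12*x^2 - 56*x - 64
Second-derivative test at each critical point:
  f''(-6) = -160 < 0 → local maximum
  f''(-4) = 96 > 0 → local minimum
  f''(2) = -96 < 0 → local maximum
  f''(4) = 160 > 0 → local minimum

Critical points: x = -6 (local maximum); x = -4 (local minimum); x = 2 (local maximum); x = 4 (local minimum)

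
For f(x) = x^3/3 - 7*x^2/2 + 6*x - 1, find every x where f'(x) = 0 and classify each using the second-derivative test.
f'(x) = x^2 - 7*x + 6

Solve f'(x) = 0:
  Factor: x^2 - 7*x + 6 = (x - 6)*(x - 1) = 0.
  ⇒ x = 1, 6

f''(x) = 2*x - 7
Second-derivative test at each critical point:
  f''(1) = -5 < 0 → local maximum
  f''(6) = 5 > 0 → local minimum

Critical points: x = 1 (local maximum); x = 6 (local minimum)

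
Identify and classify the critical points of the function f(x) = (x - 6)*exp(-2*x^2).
f'(x) = (-4*x*(x - 6) + 1)*exp(-2*x^2)

Solve f'(x) = 0:
  f'(x) = (-4*x^2 + 24*x + 1)·exp(-2*x^2) and exp(-2*x^2) > 0 for every x, so f'(x) = 0 ⇔ -4*x^2 + 24*x + 1 = 0.
  4*x^2 - 24*x - 1 = 0 has no rational roots; quadratic formula: x = (24 ± √592)/8.
  ⇒ x = 3 - sqrt(37)/2 ≈ -0.0414, 3 + sqrt(37)/2 ≈ 6.0414

f''(x) = 4*(4*x^2*(x - 6) - 3*x + 6)*exp(-2*x^2)
Second-derivative test at each critical point:
  f''(-0.0414) = 24.2479 > 0 → local minimum
  f''(6.0414) = -4.832e-31 < 0 → local maximum

Critical points: x = 3 - sqrt(37)/2 ≈ -0.0414 (local minimum); x = 3 + sqrt(37)/2 ≈ 6.0414 (local maximum)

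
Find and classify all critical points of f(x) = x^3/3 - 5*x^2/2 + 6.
f'(x) = x*(x - 5)

Solve f'(x) = 0:
  Factor: x^2 - 5*x = x*(x - 5) = 0.
  ⇒ x = 0, 5

f''(x) = 2*x - 5
Second-derivative test at each critical point:
  f''(0) = -5 < 0 → local maximum
  f''(5) = 5 > 0 → local minimum

Critical points: x = 0 (local maximum); x = 5 (local minimum)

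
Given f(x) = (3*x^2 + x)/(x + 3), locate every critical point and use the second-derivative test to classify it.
f'(x) = 3*(x^2 + 6*x + 1)/(x^2 + 6*x + 9)

Solve f'(x) = 0:
  f'(x) = 3*(x^2 + 6*x + 1)/(x + 3)^2; the denominator is positive wherever f is defined, so f'(x) = 0 ⇔ 3*x^2 + 18*x + 3 = 0.
  Factor: 3*x^2 + 18*x + 3 = 3*(x^2 + 6*x + 1); x^2 + 6*x + 1 = 0 has no rational roots; quadratic formula: x = (-6 ± √32)/2.
  ⇒ x = -3 - 2*sqrt(2) ≈ -5.8284, -3 + 2*sqrt(2) ≈ -0.1716

f''(x) = 48/(x^3 + 9*x^2 + 27*x + 27)
Second-derivative test at each critical point:
  f''(-5.8284) = -2.1213 < 0 → local maximum
  f''(-0.1716) = 2.1213 > 0 → local minimum

Critical points: x = -3 - 2*sqrt(2) ≈ -5.8284 (local maximum); x = -3 + 2*sqrt(2) ≈ -0.1716 (local minimum)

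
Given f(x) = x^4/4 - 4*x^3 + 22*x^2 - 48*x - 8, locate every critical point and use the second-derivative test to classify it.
f'(x) = x^3 - 12*x^2 + 44*x - 48

Solve f'(x) = 0:
  Factor: x^3 - 12*x^2 + 44*x - 48 = (x - 6)*(x - 4)*(x - 2) = 0.
  ⇒ x = 2, 4, 6

f''(x) = 3*x^2 - 24*x + 44
Second-derivative test at each critical point:
  f''(2) = 8 > 0 → local minimum
  f''(4) = -4 < 0 → local maximum
  f''(6) = 8 > 0 → local minimum

Critical points: x = 2 (local minimum); x = 4 (local maximum); x = 6 (local minimum)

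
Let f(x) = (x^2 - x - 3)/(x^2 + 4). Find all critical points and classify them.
f'(x) = (x^2 + 14*x - 4)/(x^4 + 8*x^2 + 16)

Solve f'(x) = 0:
  f'(x) = (x^2 + 14*x - 4)/(x^2 + 4)^2; the denominator is positive wherever f is defined, so f'(x) = 0 ⇔ x^2 + 14*x - 4 = 0.
  x^2 + 14*x - 4 = 0 has no rational roots; quadratic formula: x = (-14 ± √212)/2.
  ⇒ x = -sqrt(53) - 7 ≈ -14.2801, -7 + sqrt(53) ≈ 0.2801

f''(x) = 2*(-x^3 - 21*x^2 + 12*x + 28)/(x^6 + 12*x^4 + 48*x^2 + 64)
Second-derivative test at each critical point:
  f''(-14.2801) = -3.368e-04 < 0 → local maximum
  f''(0.2801) = 0.8753 > 0 → local minimum

Critical points: x = -sqrt(53) - 7 ≈ -14.2801 (local maximum); x = -7 + sqrt(53) ≈ 0.2801 (local minimum)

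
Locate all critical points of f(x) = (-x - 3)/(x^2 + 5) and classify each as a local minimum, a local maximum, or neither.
f'(x) = (-x^2 + 2*x*(x + 3) - 5)/(x^2 + 5)^2

Solve f'(x) = 0:
  f'(x) = (x^2 + 6*x - 5)/(x^2 + 5)^2; the denominator is positive wherever f is defined, so f'(x) = 0 ⇔ x^2 + 6*x - 5 = 0.
  x^2 + 6*x - 5 = 0 has no rational roots; quadratic formula: x = (-6 ± √56)/2.
  ⇒ x = -sqrt(14) - 3 ≈ -6.7417, -3 + sqrt(14) ≈ 0.7417

f''(x) = 2*(-4*x^2*(x + 3) + 3*(x + 1)*(x^2 + 5))/(x^2 + 5)^3
Second-derivative test at each critical point:
  f''(-6.7417) = -0.0029 < 0 → local maximum
  f''(0.7417) = 0.2429 > 0 → local minimum

Critical points: x = -sqrt(14) - 3 ≈ -6.7417 (local maximum); x = -3 + sqrt(14) ≈ 0.7417 (local minimum)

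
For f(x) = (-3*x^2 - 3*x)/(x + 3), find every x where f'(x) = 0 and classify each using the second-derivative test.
f'(x) = 3*(-x^2 - 6*x - 3)/(x^2 + 6*x + 9)

Solve f'(x) = 0:
  f'(x) = -3*(x^2 + 6*x + 3)/(x + 3)^2; the denominator is positive wherever f is defined, so f'(x) = 0 ⇔ -3*x^2 - 18*x - 9 = 0.
  Factor: -3*x^2 - 18*x - 9 = -3*(x^2 + 6*x + 3); x^2 + 6*x + 3 = 0 has no rational roots; quadratic formula: x = (-6 ± √24)/2.
  ⇒ x = -3 - sqrt(6) ≈ -5.4495, -3 + sqrt(6) ≈ -0.5505

f''(x) = -36/(x^3 + 9*x^2 + 27*x + 27)
Second-derivative test at each critical point:
  f''(-5.4495) = 2.4495 > 0 → local minimum
  f''(-0.5505) = -2.4495 < 0 → local maximum

Critical points: x = -3 - sqrt(6) ≈ -5.4495 (local minimum); x = -3 + sqrt(6) ≈ -0.5505 (local maximum)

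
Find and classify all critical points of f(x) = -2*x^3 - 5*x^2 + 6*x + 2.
f'(x) = -6*x^2 - 10*x + 6

Solve f'(x) = 0:
  Factor: -6*x^2 - 10*x + 6 = -2*(3*x^2 + 5*x - 3); 3*x^2 + 5*x - 3 = 0 has no rational roots; quadratic formula: x = (-5 ± √61)/6.
  ⇒ x = -sqrt(61)/6 - 5/6 ≈ -2.1350, -5/6 + sqrt(61)/6 ≈ 0.4684

f''(x) = -12*x - 10
Second-derivative test at each critical point:
  f''(-2.1350) = 15.6205 > 0 → local minimum
  f''(0.4684) = -15.6205 < 0 → local maximum

Critical points: x = -sqrt(61)/6 - 5/6 ≈ -2.1350 (local minimum); x = -5/6 + sqrt(61)/6 ≈ 0.4684 (local maximum)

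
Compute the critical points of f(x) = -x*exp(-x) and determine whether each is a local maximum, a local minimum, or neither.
f'(x) = (x - 1)*exp(-x)

Solve f'(x) = 0:
  f'(x) = (x - 1)·exp(-x) and exp(-x) > 0 for every x, so f'(x) = 0 ⇔ x - 1 = 0.
  x - 1 = 0.
  ⇒ x = 1

f''(x) = (2 - x)*exp(-x)
Second-derivative test at each critical point:
  f''(1) = 0.3679 > 0 → local minimum

Critical points: x = 1 (local minimum)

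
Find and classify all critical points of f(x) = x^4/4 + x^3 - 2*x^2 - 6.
f'(x) = x*(x^2 + 3*x - 4)

Solve f'(x) = 0:
  Factor: x^3 + 3*x^2 - 4*x = x*(x - 1)*(x + 4) = 0.
  ⇒ x = -4, 0, 1

f''(x) = 3*x^2 + 6*x - 4
Second-derivative test at each critical point:
  f''(-4) = 20 > 0 → local minimum
  f''(0) = -4 < 0 → local maximum
  f''(1) = 5 > 0 → local minimum

Critical points: x = -4 (local minimum); x = 0 (local maximum); x = 1 (local minimum)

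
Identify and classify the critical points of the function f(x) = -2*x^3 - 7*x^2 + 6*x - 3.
f'(x) = -6*x^2 - 14*x + 6

Solve f'(x) = 0:
  Factor: -6*x^2 - 14*x + 6 = -2*(3*x^2 + 7*x - 3); 3*x^2 + 7*x - 3 = 0 has no rational roots; quadratic formula: x = (-7 ± √85)/6.
  ⇒ x = -sqrt(85)/6 - 7/6 ≈ -2.7033, -7/6 + sqrt(85)/6 ≈ 0.3699

f''(x) = -12*x - 14
Second-derivative test at each critical point:
  f''(-2.7033) = 18.4391 > 0 → local minimum
  f''(0.3699) = -18.4391 < 0 → local maximum

Critical points: x = -sqrt(85)/6 - 7/6 ≈ -2.7033 (local minimum); x = -7/6 + sqrt(85)/6 ≈ 0.3699 (local maximum)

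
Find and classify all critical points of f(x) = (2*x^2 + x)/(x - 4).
f'(x) = 2*(x^2 - 8*x - 2)/(x^2 - 8*x + 16)

Solve f'(x) = 0:
  f'(x) = 2*(x^2 - 8*x - 2)/(x - 4)^2; the denominator is positive wherever f is defined, so f'(x) = 0 ⇔ 2*x^2 - 16*x - 4 = 0.
  Factor: 2*x^2 - 16*x - 4 = 2*(x^2 - 8*x - 2); x^2 - 8*x - 2 = 0 has no rational roots; quadratic formula: x = (8 ± √72)/2.
  ⇒ x = 4 - 3*sqrt(2) ≈ -0.2426, 4 + 3*sqrt(2) ≈ 8.2426

f''(x) = 72/(x^3 - 12*x^2 + 48*x - 64)
Second-derivative test at each critical point:
  f''(-0.2426) = -0.9428 < 0 → local maximum
  f''(8.2426) = 0.9428 > 0 → local minimum

Critical points: x = 4 - 3*sqrt(2) ≈ -0.2426 (local maximum); x = 4 + 3*sqrt(2) ≈ 8.2426 (local minimum)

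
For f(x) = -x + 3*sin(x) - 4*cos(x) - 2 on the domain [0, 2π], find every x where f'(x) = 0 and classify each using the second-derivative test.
f'(x) = 4*sin(x) + 3*cos(x) - 1

Solve f'(x) = 0 on [0, 2π]:
  f'(x) = 0 ⇔ 4*sin(x) + 3*cos(x) = 1. Write the left side as R·cos(x + φ) with R = √(3² + (-4)²) = 5, cos φ = 3/5, sin φ = -4/5; then cos(x + φ) = 1/5. Solve for x and keep the solutions lying in [0, 2π].
  ⇒ x = atan((4 + 6*sqrt(6))/(3 - 8*sqrt(6))) + pi ≈ 2.2967, atan((4 - 6*sqrt(6))/(3 + 8*sqrt(6))) + 2*pi ≈ 5.8410

f''(x) = -3*sin(x) + 4*cos(x)
Second-derivative test at each critical point:
  f''(2.2967) = -4.8990 < 0 → local maximum
  f''(5.8410) = 4.8990 > 0 → local minimum

Critical points: x = atan((4 + 6*sqrt(6))/(3 - 8*sqrt(6))) + pi ≈ 2.2967 (local maximum); x = atan((4 - 6*sqrt(6))/(3 + 8*sqrt(6))) + 2*pi ≈ 5.8410 (local minimum)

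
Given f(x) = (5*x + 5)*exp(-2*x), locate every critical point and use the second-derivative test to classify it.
f'(x) = 5*(-2*x - 1)*exp(-2*x)

Solve f'(x) = 0:
  f'(x) = (-10*x - 5)·exp(-2*x) and exp(-2*x) > 0 for every x, so f'(x) = 0 ⇔ -10*x - 5 = 0.
  Factor: -10*x - 5 = -5*(2*x + 1) = 0.
  ⇒ x = -1/2

f''(x) = 20*x*exp(-2*x)
Second-derivative test at each critical point:
  f''(-1/2) = -27.1828 < 0 → local maximum

Critical points: x = -1/2 (local maximum)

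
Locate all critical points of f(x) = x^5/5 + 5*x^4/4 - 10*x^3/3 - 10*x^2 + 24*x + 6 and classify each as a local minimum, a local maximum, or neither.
f'(x) = x^4 + 5*x^3 - 10*x^2 - 20*x + 24

Solve f'(x) = 0:
  Factor: x^4 + 5*x^3 - 10*x^2 - 20*x + 24 = (x - 2)*(x - 1)*(x + 2)*(x + 6) = 0.
  ⇒ x = -6, -2, 1, 2

f''(x) = 4*x^3 + 15*x^2 - 20*x - 20
Second-derivative test at each critical point:
  f''(-6) = -224 < 0 → local maximum
  f''(-2) = 48 > 0 → local minimum
  f''(1) = -21 < 0 → local maximum
  f''(2) = 32 > 0 → local minimum

Critical points: x = -6 (local maximum); x = -2 (local minimum); x = 1 (local maximum); x = 2 (local minimum)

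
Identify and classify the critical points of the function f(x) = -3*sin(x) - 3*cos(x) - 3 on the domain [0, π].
f'(x) = -3*sqrt(2)*cos(x + pi/4)

Solve f'(x) = 0 on [0, π]:
  f'(x) = 0 ⇔ -3*cos(x) = -3*sin(x) ⇔ tan(x) = 1, i.e. x = arctan(1) + nπ; keep the solutions lying in [0, π].
  ⇒ x = pi/4 ≈ 0.7854

f''(x) = 3*sqrt(2)*sin(x + pi/4)
Second-derivative test at each critical point:
  f''(0.7854) = 4.2426 > 0 → local minimum

Critical points: x = pi/4 ≈ 0.7854 (local minimum)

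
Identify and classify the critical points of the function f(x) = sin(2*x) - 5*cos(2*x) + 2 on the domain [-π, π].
f'(x) = 10*sin(2*x) + 2*cos(2*x)

Solve f'(x) = 0 on [-π, π]:
  f'(x) = 0 ⇔ cos(2*x) = -5*sin(2*x) ⇔ tan(2*x) = -1/5, i.e. 2*x = arctan(-1/5) + nπ; keep the solutions lying in [-π, π].
  ⇒ x = -pi/2 - atan(1/5)/2 ≈ -1.6695, -atan(1/5)/2 ≈ -0.0987, -atan(1/5)/2 + pi/2 ≈ 1.4721, pi - atan(1/5)/2 ≈ 3.0429

f''(x) = -4*sin(2*x) + 20*cos(2*x)
Second-derivative test at each critical point:
  f''(-1.6695) = -20.3961 < 0 → local maximum
  f''(-0.0987) = 20.3961 > 0 → local minimum
  f''(1.4721) = -20.3961 < 0 → local maximum
  f''(3.0429) = 20.3961 > 0 → local minimum

Critical points: x = -pi/2 - atan(1/5)/2 ≈ -1.6695 (local maximum); x = -atan(1/5)/2 ≈ -0.0987 (local minimum); x = -atan(1/5)/2 + pi/2 ≈ 1.4721 (local maximum); x = pi - atan(1/5)/2 ≈ 3.0429 (local minimum)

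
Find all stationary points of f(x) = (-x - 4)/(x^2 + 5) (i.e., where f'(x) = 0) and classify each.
f'(x) = (-x^2 + 2*x*(x + 4) - 5)/(x^2 + 5)^2

Solve f'(x) = 0:
  f'(x) = (x^2 + 8*x - 5)/(x^2 + 5)^2; the denominator is positive wherever f is defined, so f'(x) = 0 ⇔ x^2 + 8*x - 5 = 0.
  x^2 + 8*x - 5 = 0 has no rational roots; quadratic formula: x = (-8 ± √84)/2.
  ⇒ x = -sqrt(21) - 4 ≈ -8.5826, -4 + sqrt(21) ≈ 0.5826

f''(x) = 2*(-4*x^2*(x + 4) + (3*x + 4)*(x^2 + 5))/(x^2 + 5)^3
Second-derivative test at each critical point:
  f''(-8.5826) = -0.0015 < 0 → local maximum
  f''(0.5826) = 0.3215 > 0 → local minimum

Critical points: x = -sqrt(21) - 4 ≈ -8.5826 (local maximum); x = -4 + sqrt(21) ≈ 0.5826 (local minimum)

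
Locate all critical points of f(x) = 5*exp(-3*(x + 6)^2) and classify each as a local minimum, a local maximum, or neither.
f'(x) = 30*(-x - 6)*exp(-3*(x + 6)^2)

Solve f'(x) = 0:
  f'(x) = (-30*x - 180)·exp(-3*(x + 6)^2) and exp(-3*(x + 6)^2) > 0 for every x, so f'(x) = 0 ⇔ -30*x - 180 = 0.
  Factor: -30*x - 180 = -30*(x + 6) = 0.
  ⇒ x = -6

f''(x) = 30*(6*(x + 6)^2 - 1)*exp(-3*(x + 6)^2)
Second-derivative test at each critical point:
  f''(-6) = -30 < 0 → local maximum

Critical points: x = -6 (local maximum)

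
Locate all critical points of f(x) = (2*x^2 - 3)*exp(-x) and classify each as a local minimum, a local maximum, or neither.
f'(x) = (-2*x^2 + 4*x + 3)*exp(-x)

Solve f'(x) = 0:
  f'(x) = (-2*x^2 + 4*x + 3)·exp(-x) and exp(-x) > 0 for every x, so f'(x) = 0 ⇔ -2*x^2 + 4*x + 3 = 0.
  2*x^2 - 4*x - 3 = 0 has no rational roots; quadratic formula: x = (4 ± √40)/4.
  ⇒ x = 1 - sqrt(10)/2 ≈ -0.5811, 1 + sqrt(10)/2 ≈ 2.5811

f''(x) = (2*x^2 - 8*x + 1)*exp(-x)
Second-derivative test at each critical point:
  f''(-0.5811) = 11.3088 > 0 → local minimum
  f''(2.5811) = -0.4787 < 0 → local maximum

Critical points: x = 1 - sqrt(10)/2 ≈ -0.5811 (local minimum); x = 1 + sqrt(10)/2 ≈ 2.5811 (local maximum)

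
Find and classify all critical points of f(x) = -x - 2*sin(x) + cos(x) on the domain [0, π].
f'(x) = -sin(x) - 2*cos(x) - 1

Solve f'(x) = 0 on [0, π]:
  f'(x) = 0 ⇔ -sin(x) - 2*cos(x) = 1. Write the left side as R·cos(x + φ) with R = √((-2)² + 1²) = sqrt(5), cos φ = -2*sqrt(5)/5, sin φ = sqrt(5)/5; then cos(x + φ) = sqrt(5)/5. Solve for x and keep the solutions lying in [0, π].
  ⇒ x = pi - atan(3/4) ≈ 2.4981

f''(x) = 2*sin(x) - cos(x)
Second-derivative test at each critical point:
  f''(2.4981) = 2 > 0 → local minimum

Critical points: x = pi - atan(3/4) ≈ 2.4981 (local minimum)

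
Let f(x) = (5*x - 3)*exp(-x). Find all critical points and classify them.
f'(x) = (8 - 5*x)*exp(-x)

Solve f'(x) = 0:
  f'(x) = (8 - 5*x)·exp(-x) and exp(-x) > 0 for every x, so f'(x) = 0 ⇔ 8 - 5*x = 0.
  8 - 5*x = 0.
  ⇒ x = 8/5

f''(x) = (5*x - 13)*exp(-x)
Second-derivative test at each critical point:
  f''(8/5) = -1.0095 < 0 → local maximum

Critical points: x = 8/5 (local maximum)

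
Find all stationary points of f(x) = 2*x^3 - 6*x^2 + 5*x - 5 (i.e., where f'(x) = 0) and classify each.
f'(x) = 6*x^2 - 12*x + 5

Solve f'(x) = 0:
  6*x^2 - 12*x + 5 = 0 has no rational roots; quadratic formula: x = (12 ± √24)/12.
  ⇒ x = 1 - sqrt(6)/6 ≈ 0.5918, sqrt(6)/6 + 1 ≈ 1.4082

f''(x) = 12*x - 12
Second-derivative test at each critical point:
  f''(0.5918) = -4.8990 < 0 → local maximum
  f''(1.4082) = 4.8990 > 0 → local minimum

Critical points: x = 1 - sqrt(6)/6 ≈ 0.5918 (local maximum); x = sqrt(6)/6 + 1 ≈ 1.4082 (local minimum)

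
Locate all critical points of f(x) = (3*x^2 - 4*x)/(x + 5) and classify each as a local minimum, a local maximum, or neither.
f'(x) = (3*x^2 + 30*x - 20)/(x^2 + 10*x + 25)

Solve f'(x) = 0:
  f'(x) = (3*x^2 + 30*x - 20)/(x + 5)^2; the denominator is positive wherever f is defined, so f'(x) = 0 ⇔ 3*x^2 + 30*x - 20 = 0.
  3*x^2 + 30*x - 20 = 0 has no rational roots; quadratic formula: x = (-30 ± √1140)/6.
  ⇒ x = -sqrt(285)/3 - 5 ≈ -10.6273, -5 + sqrt(285)/3 ≈ 0.6273

f''(x) = 190/(x^3 + 15*x^2 + 75*x + 125)
Second-derivative test at each critical point:
  f''(-10.6273) = -1.0662 < 0 → local maximum
  f''(0.6273) = 1.0662 > 0 → local minimum

Critical points: x = -sqrt(285)/3 - 5 ≈ -10.6273 (local maximum); x = -5 + sqrt(285)/3 ≈ 0.6273 (local minimum)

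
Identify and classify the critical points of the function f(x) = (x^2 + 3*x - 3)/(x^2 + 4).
f'(x) = (-3*x^2 + 14*x + 12)/(x^4 + 8*x^2 + 16)

Solve f'(x) = 0:
  f'(x) = -(3*x^2 - 14*x - 12)/(x^2 + 4)^2; the denominator is positive wherever f is defined, so f'(x) = 0 ⇔ -3*x^2 + 14*x + 12 = 0.
  3*x^2 - 14*x - 12 = 0 has no rational roots; quadratic formula: x = (14 ± √340)/6.
  ⇒ x = 7/3 - sqrt(85)/3 ≈ -0.7398, 7/3 + sqrt(85)/3 ≈ 5.4065

f''(x) = 2*(3*x^3 - 21*x^2 - 36*x + 28)/(x^6 + 12*x^4 + 48*x^2 + 64)
Second-derivative test at each critical point:
  f''(-0.7398) = 0.8917 > 0 → local minimum
  f''(5.4065) = -0.0167 < 0 → local maximum

Critical points: x = 7/3 - sqrt(85)/3 ≈ -0.7398 (local minimum); x = 7/3 + sqrt(85)/3 ≈ 5.4065 (local maximum)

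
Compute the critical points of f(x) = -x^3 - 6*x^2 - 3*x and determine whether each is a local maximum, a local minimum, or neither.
f'(x) = -3*x^2 - 12*x - 3

Solve f'(x) = 0:
  Factor: -3*x^2 - 12*x - 3 = -3*(x^2 + 4*x + 1); x^2 + 4*x + 1 = 0 has no rational roots; quadratic formula: x = (-4 ± √12)/2.
  ⇒ x = -2 - sqrt(3) ≈ -3.7321, -2 + sqrt(3) ≈ -0.2679

f''(x) = -6*x - 12
Second-derivative test at each critical point:
  f''(-3.7321) = 10.3923 > 0 → local minimum
  f''(-0.2679) = -10.3923 < 0 → local maximum

Critical points: x = -2 - sqrt(3) ≈ -3.7321 (local minimum); x = -2 + sqrt(3) ≈ -0.2679 (local maximum)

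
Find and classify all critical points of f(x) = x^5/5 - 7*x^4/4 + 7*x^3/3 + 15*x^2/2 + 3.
f'(x) = x*(x^3 - 7*x^2 + 7*x + 15)

Solve f'(x) = 0:
  Factor: x^4 - 7*x^3 + 7*x^2 + 15*x = x*(x - 5)*(x - 3)*(x + 1) = 0.
  ⇒ x = -1, 0, 3, 5

f''(x) = 4*x^3 - 21*x^2 + 14*x + 15
Second-derivative test at each critical point:
  f''(-1) = -24 < 0 → local maximum
  f''(0) = 15 > 0 → local minimum
  f''(3) = -24 < 0 → local maximum
  f''(5) = 60 > 0 → local minimum

Critical points: x = -1 (local maximum); x = 0 (local minimum); x = 3 (local maximum); x = 5 (local minimum)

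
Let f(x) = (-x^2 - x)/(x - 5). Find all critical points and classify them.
f'(x) = (-x^2 + 10*x + 5)/(x^2 - 10*x + 25)

Solve f'(x) = 0:
  f'(x) = -(x^2 - 10*x - 5)/(x - 5)^2; the denominator is positive wherever f is defined, so f'(x) = 0 ⇔ -x^2 + 10*x + 5 = 0.
  x^2 - 10*x - 5 = 0 has no rational roots; quadratic formula: x = (10 ± √120)/2.
  ⇒ x = 5 - sqrt(30) ≈ -0.4772, 5 + sqrt(30) ≈ 10.4772

f''(x) = -60/(x^3 - 15*x^2 + 75*x - 125)
Second-derivative test at each critical point:
  f''(-0.4772) = 0.3651 > 0 → local minimum
  f''(10.4772) = -0.3651 < 0 → local maximum

Critical points: x = 5 - sqrt(30) ≈ -0.4772 (local minimum); x = 5 + sqrt(30) ≈ 10.4772 (local maximum)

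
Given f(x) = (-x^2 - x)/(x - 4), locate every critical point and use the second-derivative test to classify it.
f'(x) = (-x^2 + 8*x + 4)/(x^2 - 8*x + 16)

Solve f'(x) = 0:
  f'(x) = -(x^2 - 8*x - 4)/(x - 4)^2; the denominator is positive wherever f is defined, so f'(x) = 0 ⇔ -x^2 + 8*x + 4 = 0.
  x^2 - 8*x - 4 = 0 has no rational roots; quadratic formula: x = (8 ± √80)/2.
  ⇒ x = 4 - 2*sqrt(5) ≈ -0.4721, 4 + 2*sqrt(5) ≈ 8.4721

f''(x) = -40/(x^3 - 12*x^2 + 48*x - 64)
Second-derivative test at each critical point:
  f''(-0.4721) = 0.4472 > 0 → local minimum
  f''(8.4721) = -0.4472 < 0 → local maximum

Critical points: x = 4 - 2*sqrt(5) ≈ -0.4721 (local minimum); x = 4 + 2*sqrt(5) ≈ 8.4721 (local maximum)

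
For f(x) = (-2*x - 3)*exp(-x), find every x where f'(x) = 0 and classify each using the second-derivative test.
f'(x) = (2*x + 1)*exp(-x)

Solve f'(x) = 0:
  f'(x) = (2*x + 1)·exp(-x) and exp(-x) > 0 for every x, so f'(x) = 0 ⇔ 2*x + 1 = 0.
  2*x + 1 = 0.
  ⇒ x = -1/2

f''(x) = (1 - 2*x)*exp(-x)
Second-derivative test at each critical point:
  f''(-1/2) = 3.2974 > 0 → local minimum

Critical points: x = -1/2 (local minimum)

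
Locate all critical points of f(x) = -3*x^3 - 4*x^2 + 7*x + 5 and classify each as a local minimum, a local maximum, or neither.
f'(x) = -9*x^2 - 8*x + 7

Solve f'(x) = 0:
  9*x^2 + 8*x - 7 = 0 has no rational roots; quadratic formula: x = (-8 ± √316)/18.
  ⇒ x = -sqrt(79)/9 - 4/9 ≈ -1.4320, -4/9 + sqrt(79)/9 ≈ 0.5431

f''(x) = -18*x - 8
Second-derivative test at each critical point:
  f''(-1.4320) = 17.7764 > 0 → local minimum
  f''(0.5431) = -17.7764 < 0 → local maximum

Critical points: x = -sqrt(79)/9 - 4/9 ≈ -1.4320 (local minimum); x = -4/9 + sqrt(79)/9 ≈ 0.5431 (local maximum)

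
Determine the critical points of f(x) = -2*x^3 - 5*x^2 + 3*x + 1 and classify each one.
f'(x) = -6*x^2 - 10*x + 3

Solve f'(x) = 0:
  6*x^2 + 10*x - 3 = 0 has no rational roots; quadratic formula: x = (-10 ± √172)/12.
  ⇒ x = -sqrt(43)/6 - 5/6 ≈ -1.9262, -5/6 + sqrt(43)/6 ≈ 0.2596

f''(x) = -12*x - 10
Second-derivative test at each critical point:
  f''(-1.9262) = 13.1149 > 0 → local minimum
  f''(0.2596) = -13.1149 < 0 → local maximum

Critical points: x = -sqrt(43)/6 - 5/6 ≈ -1.9262 (local minimum); x = -5/6 + sqrt(43)/6 ≈ 0.2596 (local maximum)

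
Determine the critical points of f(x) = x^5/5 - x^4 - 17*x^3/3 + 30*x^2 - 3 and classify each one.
f'(x) = x*(x^3 - 4*x^2 - 17*x + 60)

Solve f'(x) = 0:
  Factor: x^4 - 4*x^3 - 17*x^2 + 60*x = x*(x - 5)*(x - 3)*(x + 4) = 0.
  ⇒ x = -4, 0, 3, 5

f''(x) = 4*x^3 - 12*x^2 - 34*x + 60
Second-derivative test at each critical point:
  f''(-4) = -252 < 0 → local maximum
  f''(0) = 60 > 0 → local minimum
  f''(3) = -42 < 0 → local maximum
  f''(5) = 90 > 0 → local minimum

Critical points: x = -4 (local maximum); x = 0 (local minimum); x = 3 (local maximum); x = 5 (local minimum)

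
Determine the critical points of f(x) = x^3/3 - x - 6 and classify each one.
f'(x) = x^2 - 1

Solve f'(x) = 0:
  Factor: x^2 - 1 = (x - 1)*(x + 1) = 0.
  ⇒ x = -1, 1

f''(x) = 2*x
Second-derivative test at each critical point:
  f''(-1) = -2 < 0 → local maximum
  f''(1) = 2 > 0 → local minimum

Critical points: x = -1 (local maximum); x = 1 (local minimum)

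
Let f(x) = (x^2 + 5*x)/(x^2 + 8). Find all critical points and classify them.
f'(x) = (-5*x^2 + 16*x + 40)/(x^4 + 16*x^2 + 64)

Solve f'(x) = 0:
  f'(x) = -(5*x^2 - 16*x - 40)/(x^2 + 8)^2; the denominator is positive wherever f is defined, so f'(x) = 0 ⇔ -5*x^2 + 16*x + 40 = 0.
  5*x^2 - 16*x - 40 = 0 has no rational roots; quadratic formula: x = (16 ± √1056)/10.
  ⇒ x = 8/5 - 2*sqrt(66)/5 ≈ -1.6496, 8/5 + 2*sqrt(66)/5 ≈ 4.8496

f''(x) = 2*(5*x^3 - 24*x^2 - 120*x + 64)/(x^6 + 24*x^4 + 192*x^2 + 512)
Second-derivative test at each critical point:
  f''(-1.6496) = 0.2827 > 0 → local minimum
  f''(4.8496) = -0.0327 < 0 → local maximum

Critical points: x = 8/5 - 2*sqrt(66)/5 ≈ -1.6496 (local minimum); x = 8/5 + 2*sqrt(66)/5 ≈ 4.8496 (local maximum)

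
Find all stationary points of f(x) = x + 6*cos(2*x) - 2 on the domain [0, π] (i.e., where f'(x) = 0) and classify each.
f'(x) = 1 - 12*sin(2*x)

Solve f'(x) = 0 on [0, π]:
  f'(x) = 0 ⇔ sin(2*x) = 1/12, i.e. 2*x = arcsin(1/12) + 2nπ or 2*x = π − arcsin(1/12) + 2nπ; keep the solutions lying in [0, π].
  ⇒ x = asin(1/12)/2 ≈ 0.0417, -asin(1/12)/2 + pi/2 ≈ 1.5291

f''(x) = -24*cos(2*x)
Second-derivative test at each critical point:
  f''(0.0417) = -23.9165 < 0 → local maximum
  f''(1.5291) = 23.9165 > 0 → local minimum

Critical points: x = asin(1/12)/2 ≈ 0.0417 (local maximum); x = -asin(1/12)/2 + pi/2 ≈ 1.5291 (local minimum)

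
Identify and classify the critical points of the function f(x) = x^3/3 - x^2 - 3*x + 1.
f'(x) = x^2 - 2*x - 3

Solve f'(x) = 0:
  Factor: x^2 - 2*x - 3 = (x - 3)*(x + 1) = 0.
  ⇒ x = -1, 3

f''(x) = 2*x - 2
Second-derivative test at each critical point:
  f''(-1) = -4 < 0 → local maximum
  f''(3) = 4 > 0 → local minimum

Critical points: x = -1 (local maximum); x = 3 (local minimum)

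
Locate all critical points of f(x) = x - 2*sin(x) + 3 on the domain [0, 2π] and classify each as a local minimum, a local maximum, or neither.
f'(x) = 1 - 2*cos(x)

Solve f'(x) = 0 on [0, 2π]:
  f'(x) = 0 ⇔ cos(x) = 1/2, i.e. x = ±arccos(1/2) + 2nπ; keep the solutions lying in [0, 2π].
  ⇒ x = pi/3 ≈ 1.0472, 5*pi/3 ≈ 5.2360

f''(x) = 2*sin(x)
Second-derivative test at each critical point:
  f''(1.0472) = 1.7321 > 0 → local minimum
  f''(5.2360) = -1.7321 < 0 → local maximum

Critical points: x = pi/3 ≈ 1.0472 (local minimum); x = 5*pi/3 ≈ 5.2360 (local maximum)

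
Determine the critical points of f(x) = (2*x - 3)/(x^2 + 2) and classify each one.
f'(x) = 2*(-x^2 + 3*x + 2)/(x^4 + 4*x^2 + 4)

Solve f'(x) = 0:
  f'(x) = -2*(x^2 - 3*x - 2)/(x^2 + 2)^2; the denominator is positive wherever f is defined, so f'(x) = 0 ⇔ -2*x^2 + 6*x + 4 = 0.
  Factor: -2*x^2 + 6*x + 4 = -2*(x^2 - 3*x - 2); x^2 - 3*x - 2 = 0 has no rational roots; quadratic formula: x = (3 ± √17)/2.
  ⇒ x = 3/2 - sqrt(17)/2 ≈ -0.5616, 3/2 + sqrt(17)/2 ≈ 3.5616

f''(x) = 2*(4*x^2*(2*x - 3) + 3*(1 - 2*x)*(x^2 + 2))/(x^2 + 2)^3
Second-derivative test at each critical point:
  f''(-0.5616) = 1.5382 > 0 → local minimum
  f''(3.5616) = -0.0382 < 0 → local maximum

Critical points: x = 3/2 - sqrt(17)/2 ≈ -0.5616 (local minimum); x = 3/2 + sqrt(17)/2 ≈ 3.5616 (local maximum)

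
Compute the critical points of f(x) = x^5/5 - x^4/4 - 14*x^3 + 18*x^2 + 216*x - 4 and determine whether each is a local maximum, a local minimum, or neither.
f'(x) = x^4 - x^3 - 42*x^2 + 36*x + 216

Solve f'(x) = 0:
  Factor: x^4 - x^3 - 42*x^2 + 36*x + 216 = (x - 6)*(x - 3)*(x + 2)*(x + 6) = 0.
  ⇒ x = -6, -2, 3, 6

f''(x) = 4*x^3 - 3*x^2 - 84*x + 36
Second-derivative test at each critical point:
  f''(-6) = -432 < 0 → local maximum
  f''(-2) = 160 > 0 → local minimum
  f''(3) = -135 < 0 → local maximum
  f''(6) = 288 > 0 → local minimum

Critical points: x = -6 (local maximum); x = -2 (local minimum); x = 3 (local maximum); x = 6 (local minimum)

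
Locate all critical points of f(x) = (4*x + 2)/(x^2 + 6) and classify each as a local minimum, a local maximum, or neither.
f'(x) = 4*(-x^2 - x + 6)/(x^4 + 12*x^2 + 36)

Solve f'(x) = 0:
  f'(x) = -4*(x - 2)*(x + 3)/(x^2 + 6)^2; the denominator is positive wherever f is defined, so f'(x) = 0 ⇔ -4*x^2 - 4*x + 24 = 0.
  Factor: -4*x^2 - 4*x + 24 = -4*(x - 2)*(x + 3) = 0.
  ⇒ x = -3, 2

f''(x) = 4*(4*x^2*(2*x + 1) - (6*x + 1)*(x^2 + 6))/(x^2 + 6)^3
Second-derivative test at each critical point:
  f''(-3) = 4/45 > 0 → local minimum
  f''(2) = -1/5 < 0 → local maximum

Critical points: x = -3 (local minimum); x = 2 (local maximum)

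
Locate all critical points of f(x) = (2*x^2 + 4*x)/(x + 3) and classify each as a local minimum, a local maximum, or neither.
f'(x) = 2*(x^2 + 6*x + 6)/(x^2 + 6*x + 9)

Solve f'(x) = 0:
  f'(x) = 2*(x^2 + 6*x + 6)/(x + 3)^2; the denominator is positive wherever f is defined, so f'(x) = 0 ⇔ 2*x^2 + 12*x + 12 = 0.
  Factor: 2*x^2 + 12*x + 12 = 2*(x^2 + 6*x + 6); x^2 + 6*x + 6 = 0 has no rational roots; quadratic formula: x = (-6 ± √12)/2.
  ⇒ x = -3 - sqrt(3) ≈ -4.7321, -3 + sqrt(3) ≈ -1.2679

f''(x) = 12/(x^3 + 9*x^2 + 27*x + 27)
Second-derivative test at each critical point:
  f''(-4.7321) = -2.3094 < 0 → local maximum
  f''(-1.2679) = 2.3094 > 0 → local minimum

Critical points: x = -3 - sqrt(3) ≈ -4.7321 (local maximum); x = -3 + sqrt(3) ≈ -1.2679 (local minimum)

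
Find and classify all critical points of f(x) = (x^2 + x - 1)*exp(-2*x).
f'(x) = (3 - 2*x^2)*exp(-2*x)

Solve f'(x) = 0:
  f'(x) = (3 - 2*x^2)·exp(-2*x) and exp(-2*x) > 0 for every x, so f'(x) = 0 ⇔ 3 - 2*x^2 = 0.
  2*x^2 - 3 = 0 has no rational roots; quadratic formula: x = (0 ± √24)/4.
  ⇒ x = -sqrt(6)/2 ≈ -1.2247, sqrt(6)/2 ≈ 1.2247

f''(x) = 2*(2*x^2 - 2*x - 3)*exp(-2*x)
Second-derivative test at each critical point:
  f''(-1.2247) = 56.7421 > 0 → local minimum
  f''(1.2247) = -0.4230 < 0 → local maximum

Critical points: x = -sqrt(6)/2 ≈ -1.2247 (local minimum); x = sqrt(6)/2 ≈ 1.2247 (local maximum)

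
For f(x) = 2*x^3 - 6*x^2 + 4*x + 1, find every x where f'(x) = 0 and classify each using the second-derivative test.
f'(x) = 6*x^2 - 12*x + 4

Solve f'(x) = 0:
  Factor: 6*x^2 - 12*x + 4 = 2*(3*x^2 - 6*x + 2); 3*x^2 - 6*x + 2 = 0 has no rational roots; quadratic formula: x = (6 ± √12)/6.
  ⇒ x = 1 - sqrt(3)/3 ≈ 0.4226, sqrt(3)/3 + 1 ≈ 1.5774

f''(x) = 12*x - 12
Second-derivative test at each critical point:
  f''(0.4226) = -6.9282 < 0 → local maximum
  f''(1.5774) = 6.9282 > 0 → local minimum

Critical points: x = 1 - sqrt(3)/3 ≈ 0.4226 (local maximum); x = sqrt(3)/3 + 1 ≈ 1.5774 (local minimum)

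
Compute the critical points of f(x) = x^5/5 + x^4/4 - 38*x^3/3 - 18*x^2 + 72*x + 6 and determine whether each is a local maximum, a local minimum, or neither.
f'(x) = x^4 + x^3 - 38*x^2 - 36*x + 72

Solve f'(x) = 0:
  Factor: x^4 + x^3 - 38*x^2 - 36*x + 72 = (x - 6)*(x - 1)*(x + 2)*(x + 6) = 0.
  ⇒ x = -6, -2, 1, 6

f''(x) = 4*x^3 + 3*x^2 - 76*x - 36
Second-derivative test at each critical point:
  f''(-6) = -336 < 0 → local maximum
  f''(-2) = 96 > 0 → local minimum
  f''(1) = -105 < 0 → local maximum
  f''(6) = 480 > 0 → local minimum

Critical points: x = -6 (local maximum); x = -2 (local minimum); x = 1 (local maximum); x = 6 (local minimum)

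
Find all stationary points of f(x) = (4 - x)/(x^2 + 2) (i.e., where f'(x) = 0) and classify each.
f'(x) = (-x^2 + 2*x*(x - 4) - 2)/(x^2 + 2)^2

Solve f'(x) = 0:
  f'(x) = (x^2 - 8*x - 2)/(x^2 + 2)^2; the denominator is positive wherever f is defined, so f'(x) = 0 ⇔ x^2 - 8*x - 2 = 0.
  x^2 - 8*x - 2 = 0 has no rational roots; quadratic formula: x = (8 ± √72)/2.
  ⇒ x = 4 - 3*sqrt(2) ≈ -0.2426, 4 + 3*sqrt(2) ≈ 8.2426

f''(x) = 2*(4*x^2*(4 - x) + (3*x - 4)*(x^2 + 2))/(x^2 + 2)^3
Second-derivative test at each critical point:
  f''(-0.2426) = -2.0017 < 0 → local maximum
  f''(8.2426) = 0.0017 > 0 → local minimum

Critical points: x = 4 - 3*sqrt(2) ≈ -0.2426 (local maximum); x = 4 + 3*sqrt(2) ≈ 8.2426 (local minimum)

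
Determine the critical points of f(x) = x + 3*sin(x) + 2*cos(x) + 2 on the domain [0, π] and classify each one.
f'(x) = -2*sin(x) + 3*cos(x) + 1

Solve f'(x) = 0 on [0, π]:
  f'(x) = 0 ⇔ -2*sin(x) + 3*cos(x) = -1. Write the left side as R·cos(x + φ) with R = √(3² + 2²) = sqrt(13), cos φ = 3*sqrt(13)/13, sin φ = 2*sqrt(13)/13; then cos(x + φ) = -sqrt(13)/13. Solve for x and keep the solutions lying in [0, π].
  ⇒ x = atan((2 + 6*sqrt(3))/(-3 + 4*sqrt(3))) ≈ 1.2638

f''(x) = -3*sin(x) - 2*cos(x)
Second-derivative test at each critical point:
  f''(1.2638) = -3.4641 < 0 → local maximum

Critical points: x = atan((2 + 6*sqrt(3))/(-3 + 4*sqrt(3))) ≈ 1.2638 (local maximum)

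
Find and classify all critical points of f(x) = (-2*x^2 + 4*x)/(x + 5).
f'(x) = 2*(-x^2 - 10*x + 10)/(x^2 + 10*x + 25)

Solve f'(x) = 0:
  f'(x) = -2*(x^2 + 10*x - 10)/(x + 5)^2; the denominator is positive wherever f is defined, so f'(x) = 0 ⇔ -2*x^2 - 20*x + 20 = 0.
  Factor: -2*x^2 - 20*x + 20 = -2*(x^2 + 10*x - 10); x^2 + 10*x - 10 = 0 has no rational roots; quadratic formula: x = (-10 ± √140)/2.
  ⇒ x = -sqrt(35) - 5 ≈ -10.9161, -5 + sqrt(35) ≈ 0.9161

f''(x) = -140/(x^3 + 15*x^2 + 75*x + 125)
Second-derivative test at each critical point:
  f''(-10.9161) = 0.6761 > 0 → local minimum
  f''(0.9161) = -0.6761 < 0 → local maximum

Critical points: x = -sqrt(35) - 5 ≈ -10.9161 (local minimum); x = -5 + sqrt(35) ≈ 0.9161 (local maximum)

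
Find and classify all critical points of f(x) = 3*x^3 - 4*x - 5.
f'(x) = 9*x^2 - 4

Solve f'(x) = 0:
  Factor: 9*x^2 - 4 = (3*x - 2)*(3*x + 2) = 0.
  ⇒ x = -2/3, 2/3

f''(x) = 18*x
Second-derivative test at each critical point:
  f''(-2/3) = -12 < 0 → local maximum
  f''(2/3) = 12 > 0 → local minimum

Critical points: x = -2/3 (local maximum); x = 2/3 (local minimum)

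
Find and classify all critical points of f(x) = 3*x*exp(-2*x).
f'(x) = 3*(1 - 2*x)*exp(-2*x)

Solve f'(x) = 0:
  f'(x) = (3 - 6*x)·exp(-2*x) and exp(-2*x) > 0 for every x, so f'(x) = 0 ⇔ 3 - 6*x = 0.
  Factor: 3 - 6*x = -3*(2*x - 1) = 0.
  ⇒ x = 1/2

f''(x) = 12*(x - 1)*exp(-2*x)
Second-derivative test at each critical point:
  f''(1/2) = -2.2073 < 0 → local maximum

Critical points: x = 1/2 (local maximum)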